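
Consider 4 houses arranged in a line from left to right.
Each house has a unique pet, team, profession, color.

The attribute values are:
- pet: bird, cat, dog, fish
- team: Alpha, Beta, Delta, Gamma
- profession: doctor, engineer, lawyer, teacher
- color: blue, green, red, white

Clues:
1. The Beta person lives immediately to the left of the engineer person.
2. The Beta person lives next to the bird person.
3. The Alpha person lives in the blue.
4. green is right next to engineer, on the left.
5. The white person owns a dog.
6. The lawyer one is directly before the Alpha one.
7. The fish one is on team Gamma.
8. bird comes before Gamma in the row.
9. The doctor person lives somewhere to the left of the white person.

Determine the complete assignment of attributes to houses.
Solution:

House | Pet | Team | Profession | Color
---------------------------------------
  1   | cat | Beta | lawyer | green
  2   | bird | Alpha | engineer | blue
  3   | fish | Gamma | doctor | red
  4   | dog | Delta | teacher | white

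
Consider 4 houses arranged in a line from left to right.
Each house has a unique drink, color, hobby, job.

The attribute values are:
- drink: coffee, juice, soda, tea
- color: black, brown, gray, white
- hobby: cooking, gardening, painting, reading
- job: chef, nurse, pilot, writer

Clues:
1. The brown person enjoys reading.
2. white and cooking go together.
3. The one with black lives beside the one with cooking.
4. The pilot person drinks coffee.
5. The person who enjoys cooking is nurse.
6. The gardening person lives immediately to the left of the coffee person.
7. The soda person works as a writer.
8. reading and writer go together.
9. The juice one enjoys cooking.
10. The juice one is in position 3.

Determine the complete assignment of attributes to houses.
Solution:

House | Drink | Color | Hobby | Job
-----------------------------------
  1   | tea | gray | gardening | chef
  2   | coffee | black | painting | pilot
  3   | juice | white | cooking | nurse
  4   | soda | brown | reading | writer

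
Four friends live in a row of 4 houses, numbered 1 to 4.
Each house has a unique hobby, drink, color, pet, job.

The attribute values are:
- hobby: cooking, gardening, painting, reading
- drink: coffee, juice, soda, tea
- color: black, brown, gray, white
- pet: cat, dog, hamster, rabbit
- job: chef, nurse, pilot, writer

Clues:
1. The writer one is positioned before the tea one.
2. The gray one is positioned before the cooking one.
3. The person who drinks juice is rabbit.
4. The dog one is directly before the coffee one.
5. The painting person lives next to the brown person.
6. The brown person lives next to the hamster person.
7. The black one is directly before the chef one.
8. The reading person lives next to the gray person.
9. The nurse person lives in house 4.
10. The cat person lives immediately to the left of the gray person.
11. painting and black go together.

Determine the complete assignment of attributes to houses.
Solution:

House | Hobby | Drink | Color | Pet | Job
-----------------------------------------
  1   | painting | soda | black | dog | writer
  2   | reading | coffee | brown | cat | chef
  3   | gardening | tea | gray | hamster | pilot
  4   | cooking | juice | white | rabbit | nurse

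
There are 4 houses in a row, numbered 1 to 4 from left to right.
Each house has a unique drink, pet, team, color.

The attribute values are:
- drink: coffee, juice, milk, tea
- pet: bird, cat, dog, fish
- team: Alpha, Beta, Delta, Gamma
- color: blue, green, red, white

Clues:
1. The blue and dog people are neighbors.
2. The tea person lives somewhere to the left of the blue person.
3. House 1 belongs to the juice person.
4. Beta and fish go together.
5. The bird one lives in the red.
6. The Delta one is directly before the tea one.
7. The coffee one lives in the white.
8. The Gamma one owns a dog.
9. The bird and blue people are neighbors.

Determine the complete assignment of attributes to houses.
Solution:

House | Drink | Pet | Team | Color
----------------------------------
  1   | juice | cat | Delta | green
  2   | tea | bird | Alpha | red
  3   | milk | fish | Beta | blue
  4   | coffee | dog | Gamma | white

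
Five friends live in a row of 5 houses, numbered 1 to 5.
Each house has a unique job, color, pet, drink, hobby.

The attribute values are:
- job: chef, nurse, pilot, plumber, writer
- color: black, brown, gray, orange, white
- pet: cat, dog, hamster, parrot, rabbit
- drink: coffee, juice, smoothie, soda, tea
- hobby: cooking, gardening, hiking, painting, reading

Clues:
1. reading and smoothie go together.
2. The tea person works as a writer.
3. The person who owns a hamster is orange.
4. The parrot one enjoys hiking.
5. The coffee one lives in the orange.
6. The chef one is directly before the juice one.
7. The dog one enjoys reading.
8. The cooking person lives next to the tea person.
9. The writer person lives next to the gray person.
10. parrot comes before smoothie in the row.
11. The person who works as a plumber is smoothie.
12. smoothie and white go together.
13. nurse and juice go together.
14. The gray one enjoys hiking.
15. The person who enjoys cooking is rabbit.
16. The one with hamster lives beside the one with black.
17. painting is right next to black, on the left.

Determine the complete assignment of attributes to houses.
Solution:

House | Job | Color | Pet | Drink | Hobby
-----------------------------------------
  1   | chef | orange | hamster | coffee | painting
  2   | nurse | black | rabbit | juice | cooking
  3   | writer | brown | cat | tea | gardening
  4   | pilot | gray | parrot | soda | hiking
  5   | plumber | white | dog | smoothie | reading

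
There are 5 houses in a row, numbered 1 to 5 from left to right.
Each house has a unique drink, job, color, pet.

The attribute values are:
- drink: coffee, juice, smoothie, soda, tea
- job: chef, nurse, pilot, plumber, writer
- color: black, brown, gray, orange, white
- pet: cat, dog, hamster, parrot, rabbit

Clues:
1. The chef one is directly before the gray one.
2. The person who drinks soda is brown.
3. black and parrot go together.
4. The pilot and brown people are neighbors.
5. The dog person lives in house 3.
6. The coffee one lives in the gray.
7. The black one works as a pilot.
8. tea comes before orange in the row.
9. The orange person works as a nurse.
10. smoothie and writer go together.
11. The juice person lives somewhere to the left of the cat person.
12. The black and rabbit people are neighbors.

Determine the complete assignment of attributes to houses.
Solution:

House | Drink | Job | Color | Pet
---------------------------------
  1   | tea | pilot | black | parrot
  2   | soda | chef | brown | rabbit
  3   | coffee | plumber | gray | dog
  4   | juice | nurse | orange | hamster
  5   | smoothie | writer | white | cat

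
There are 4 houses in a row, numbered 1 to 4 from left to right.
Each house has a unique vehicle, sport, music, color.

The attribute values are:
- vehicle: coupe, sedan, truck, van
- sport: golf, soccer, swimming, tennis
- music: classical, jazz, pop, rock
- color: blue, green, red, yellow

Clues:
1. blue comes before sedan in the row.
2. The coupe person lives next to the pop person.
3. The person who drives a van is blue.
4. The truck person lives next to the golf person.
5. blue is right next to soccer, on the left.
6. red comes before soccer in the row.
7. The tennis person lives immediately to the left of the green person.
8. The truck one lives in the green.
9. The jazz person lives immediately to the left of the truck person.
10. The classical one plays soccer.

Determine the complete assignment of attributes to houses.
Solution:

House | Vehicle | Sport | Music | Color
---------------------------------------
  1   | coupe | tennis | jazz | red
  2   | truck | swimming | pop | green
  3   | van | golf | rock | blue
  4   | sedan | soccer | classical | yellow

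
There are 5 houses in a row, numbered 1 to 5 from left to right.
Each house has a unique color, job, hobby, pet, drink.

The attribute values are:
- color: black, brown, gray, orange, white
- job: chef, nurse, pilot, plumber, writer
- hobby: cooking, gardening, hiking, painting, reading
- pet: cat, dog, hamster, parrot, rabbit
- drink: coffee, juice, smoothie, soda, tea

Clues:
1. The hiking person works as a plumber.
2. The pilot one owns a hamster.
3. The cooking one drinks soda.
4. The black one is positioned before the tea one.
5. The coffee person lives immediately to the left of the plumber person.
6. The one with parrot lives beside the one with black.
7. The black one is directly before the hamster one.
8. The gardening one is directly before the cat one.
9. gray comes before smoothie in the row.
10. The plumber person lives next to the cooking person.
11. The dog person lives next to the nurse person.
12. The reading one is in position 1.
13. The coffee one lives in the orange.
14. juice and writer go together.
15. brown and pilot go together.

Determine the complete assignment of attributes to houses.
Solution:

House | Color | Job | Hobby | Pet | Drink
-----------------------------------------
  1   | gray | writer | reading | dog | juice
  2   | orange | nurse | gardening | parrot | coffee
  3   | black | plumber | hiking | cat | smoothie
  4   | brown | pilot | cooking | hamster | soda
  5   | white | chef | painting | rabbit | tea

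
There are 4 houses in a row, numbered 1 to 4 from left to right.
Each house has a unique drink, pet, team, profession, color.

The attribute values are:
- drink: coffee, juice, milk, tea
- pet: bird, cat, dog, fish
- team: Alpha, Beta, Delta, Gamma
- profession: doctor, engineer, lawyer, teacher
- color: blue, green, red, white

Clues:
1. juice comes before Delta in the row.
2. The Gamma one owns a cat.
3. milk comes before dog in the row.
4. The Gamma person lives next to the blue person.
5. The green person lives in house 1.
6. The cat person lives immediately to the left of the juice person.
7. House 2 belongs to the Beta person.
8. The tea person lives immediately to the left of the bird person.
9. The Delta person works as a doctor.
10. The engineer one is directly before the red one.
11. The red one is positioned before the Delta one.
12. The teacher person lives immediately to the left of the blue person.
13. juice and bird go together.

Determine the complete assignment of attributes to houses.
Solution:

House | Drink | Pet | Team | Profession | Color
-----------------------------------------------
  1   | tea | cat | Gamma | teacher | green
  2   | juice | bird | Beta | engineer | blue
  3   | milk | fish | Alpha | lawyer | red
  4   | coffee | dog | Delta | doctor | white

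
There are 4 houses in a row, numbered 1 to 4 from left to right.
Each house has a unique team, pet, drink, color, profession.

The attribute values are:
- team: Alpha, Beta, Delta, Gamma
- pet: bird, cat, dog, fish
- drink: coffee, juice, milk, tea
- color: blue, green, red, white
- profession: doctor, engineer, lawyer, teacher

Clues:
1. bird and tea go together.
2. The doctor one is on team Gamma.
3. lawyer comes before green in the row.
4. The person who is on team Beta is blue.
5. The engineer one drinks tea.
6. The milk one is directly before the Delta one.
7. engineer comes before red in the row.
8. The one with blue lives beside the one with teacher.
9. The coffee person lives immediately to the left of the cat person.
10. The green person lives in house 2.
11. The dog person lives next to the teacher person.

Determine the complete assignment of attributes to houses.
Solution:

House | Team | Pet | Drink | Color | Profession
-----------------------------------------------
  1   | Beta | dog | coffee | blue | lawyer
  2   | Alpha | cat | milk | green | teacher
  3   | Delta | bird | tea | white | engineer
  4   | Gamma | fish | juice | red | doctor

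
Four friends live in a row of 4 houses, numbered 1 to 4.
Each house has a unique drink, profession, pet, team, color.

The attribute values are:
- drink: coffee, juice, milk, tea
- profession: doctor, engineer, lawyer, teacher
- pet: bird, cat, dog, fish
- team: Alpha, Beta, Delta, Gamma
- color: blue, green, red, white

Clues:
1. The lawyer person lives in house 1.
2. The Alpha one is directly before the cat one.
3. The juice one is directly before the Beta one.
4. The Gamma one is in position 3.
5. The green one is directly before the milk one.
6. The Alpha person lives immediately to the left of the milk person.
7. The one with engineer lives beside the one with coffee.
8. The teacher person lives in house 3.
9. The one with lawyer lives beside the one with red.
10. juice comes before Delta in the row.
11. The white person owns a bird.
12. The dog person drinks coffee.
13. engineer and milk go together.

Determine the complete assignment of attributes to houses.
Solution:

House | Drink | Profession | Pet | Team | Color
-----------------------------------------------
  1   | juice | lawyer | fish | Alpha | green
  2   | milk | engineer | cat | Beta | red
  3   | coffee | teacher | dog | Gamma | blue
  4   | tea | doctor | bird | Delta | white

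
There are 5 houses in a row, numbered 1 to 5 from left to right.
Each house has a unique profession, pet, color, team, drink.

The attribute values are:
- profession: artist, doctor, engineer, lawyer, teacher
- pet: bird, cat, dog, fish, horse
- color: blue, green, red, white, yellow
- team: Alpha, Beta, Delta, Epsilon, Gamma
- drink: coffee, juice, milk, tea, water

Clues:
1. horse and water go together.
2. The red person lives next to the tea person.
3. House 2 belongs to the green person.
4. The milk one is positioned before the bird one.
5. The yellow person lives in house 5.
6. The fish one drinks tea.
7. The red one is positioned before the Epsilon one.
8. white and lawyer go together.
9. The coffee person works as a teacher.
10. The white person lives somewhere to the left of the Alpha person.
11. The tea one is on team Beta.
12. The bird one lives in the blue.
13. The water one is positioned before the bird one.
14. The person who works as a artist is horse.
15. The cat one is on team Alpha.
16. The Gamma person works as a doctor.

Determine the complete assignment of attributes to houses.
Solution:

House | Profession | Pet | Color | Team | Drink
-----------------------------------------------
  1   | artist | horse | red | Delta | water
  2   | engineer | fish | green | Beta | tea
  3   | lawyer | dog | white | Epsilon | milk
  4   | doctor | bird | blue | Gamma | juice
  5   | teacher | cat | yellow | Alpha | coffee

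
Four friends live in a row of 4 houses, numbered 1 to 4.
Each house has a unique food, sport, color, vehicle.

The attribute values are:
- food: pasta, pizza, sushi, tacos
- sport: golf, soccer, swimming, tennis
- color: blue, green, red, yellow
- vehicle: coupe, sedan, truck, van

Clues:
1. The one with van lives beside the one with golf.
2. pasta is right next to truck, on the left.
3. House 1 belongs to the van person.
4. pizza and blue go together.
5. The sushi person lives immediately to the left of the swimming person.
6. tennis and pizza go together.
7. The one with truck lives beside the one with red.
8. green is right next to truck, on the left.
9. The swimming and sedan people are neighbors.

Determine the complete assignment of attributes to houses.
Solution:

House | Food | Sport | Color | Vehicle
--------------------------------------
  1   | pasta | soccer | green | van
  2   | sushi | golf | yellow | truck
  3   | tacos | swimming | red | coupe
  4   | pizza | tennis | blue | sedan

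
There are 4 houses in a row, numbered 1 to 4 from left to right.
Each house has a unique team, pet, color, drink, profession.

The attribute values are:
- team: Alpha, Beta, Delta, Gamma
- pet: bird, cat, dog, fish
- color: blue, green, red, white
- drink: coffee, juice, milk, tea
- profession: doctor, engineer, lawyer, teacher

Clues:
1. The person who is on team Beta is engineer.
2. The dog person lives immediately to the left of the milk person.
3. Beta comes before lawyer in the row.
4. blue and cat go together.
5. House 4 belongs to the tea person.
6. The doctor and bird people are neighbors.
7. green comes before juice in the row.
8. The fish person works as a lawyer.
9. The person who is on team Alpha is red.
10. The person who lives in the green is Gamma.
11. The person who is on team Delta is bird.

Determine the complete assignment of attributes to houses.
Solution:

House | Team | Pet | Color | Drink | Profession
-----------------------------------------------
  1   | Gamma | dog | green | coffee | doctor
  2   | Delta | bird | white | milk | teacher
  3   | Beta | cat | blue | juice | engineer
  4   | Alpha | fish | red | tea | lawyer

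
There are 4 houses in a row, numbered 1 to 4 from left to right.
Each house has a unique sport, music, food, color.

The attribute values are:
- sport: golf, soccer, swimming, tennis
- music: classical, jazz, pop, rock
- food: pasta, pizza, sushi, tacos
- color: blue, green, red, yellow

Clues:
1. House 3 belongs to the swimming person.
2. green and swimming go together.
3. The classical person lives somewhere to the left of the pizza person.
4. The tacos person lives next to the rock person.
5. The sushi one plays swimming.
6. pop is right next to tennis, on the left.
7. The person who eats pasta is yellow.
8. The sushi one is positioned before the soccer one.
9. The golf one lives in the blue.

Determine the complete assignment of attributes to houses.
Solution:

House | Sport | Music | Food | Color
------------------------------------
  1   | golf | pop | tacos | blue
  2   | tennis | rock | pasta | yellow
  3   | swimming | classical | sushi | green
  4   | soccer | jazz | pizza | red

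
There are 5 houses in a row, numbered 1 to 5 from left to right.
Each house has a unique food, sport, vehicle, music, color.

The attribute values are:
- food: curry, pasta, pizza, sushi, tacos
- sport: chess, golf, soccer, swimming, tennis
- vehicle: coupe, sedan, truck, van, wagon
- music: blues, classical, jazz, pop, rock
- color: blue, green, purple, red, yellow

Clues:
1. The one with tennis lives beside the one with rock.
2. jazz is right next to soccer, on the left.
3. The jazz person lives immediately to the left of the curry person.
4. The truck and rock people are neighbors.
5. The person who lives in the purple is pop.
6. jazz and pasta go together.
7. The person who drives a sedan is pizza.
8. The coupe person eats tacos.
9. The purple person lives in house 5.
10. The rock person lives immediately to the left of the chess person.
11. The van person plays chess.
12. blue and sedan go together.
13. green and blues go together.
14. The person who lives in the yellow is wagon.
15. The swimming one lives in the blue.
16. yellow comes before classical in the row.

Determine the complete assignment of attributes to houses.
Solution:

House | Food | Sport | Vehicle | Music | Color
----------------------------------------------
  1   | pasta | tennis | truck | jazz | red
  2   | curry | soccer | wagon | rock | yellow
  3   | sushi | chess | van | blues | green
  4   | pizza | swimming | sedan | classical | blue
  5   | tacos | golf | coupe | pop | purple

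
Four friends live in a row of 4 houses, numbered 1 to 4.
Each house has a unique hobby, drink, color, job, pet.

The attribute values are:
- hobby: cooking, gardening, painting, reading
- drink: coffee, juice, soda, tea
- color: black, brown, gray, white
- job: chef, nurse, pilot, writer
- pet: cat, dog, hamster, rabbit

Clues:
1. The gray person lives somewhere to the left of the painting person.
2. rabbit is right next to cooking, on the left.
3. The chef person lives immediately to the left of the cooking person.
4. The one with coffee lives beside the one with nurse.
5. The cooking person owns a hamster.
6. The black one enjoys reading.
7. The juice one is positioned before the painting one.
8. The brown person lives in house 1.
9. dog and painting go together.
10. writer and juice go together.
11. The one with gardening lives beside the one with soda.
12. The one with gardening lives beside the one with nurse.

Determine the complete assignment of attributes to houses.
Solution:

House | Hobby | Drink | Color | Job | Pet
-----------------------------------------
  1   | gardening | coffee | brown | chef | rabbit
  2   | cooking | soda | gray | nurse | hamster
  3   | reading | juice | black | writer | cat
  4   | painting | tea | white | pilot | dog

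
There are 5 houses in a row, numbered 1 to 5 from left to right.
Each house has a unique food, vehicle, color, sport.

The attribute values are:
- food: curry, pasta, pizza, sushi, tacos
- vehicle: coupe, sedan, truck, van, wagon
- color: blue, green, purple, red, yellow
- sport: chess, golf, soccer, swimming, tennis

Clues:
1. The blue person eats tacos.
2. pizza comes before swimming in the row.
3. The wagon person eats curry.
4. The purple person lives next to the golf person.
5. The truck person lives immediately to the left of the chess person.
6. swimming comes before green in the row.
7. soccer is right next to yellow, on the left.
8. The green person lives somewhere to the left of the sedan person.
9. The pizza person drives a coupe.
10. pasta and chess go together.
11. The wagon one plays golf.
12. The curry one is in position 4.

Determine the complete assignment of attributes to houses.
Solution:

House | Food | Vehicle | Color | Sport
--------------------------------------
  1   | pizza | coupe | red | soccer
  2   | sushi | truck | yellow | swimming
  3   | pasta | van | purple | chess
  4   | curry | wagon | green | golf
  5   | tacos | sedan | blue | tennis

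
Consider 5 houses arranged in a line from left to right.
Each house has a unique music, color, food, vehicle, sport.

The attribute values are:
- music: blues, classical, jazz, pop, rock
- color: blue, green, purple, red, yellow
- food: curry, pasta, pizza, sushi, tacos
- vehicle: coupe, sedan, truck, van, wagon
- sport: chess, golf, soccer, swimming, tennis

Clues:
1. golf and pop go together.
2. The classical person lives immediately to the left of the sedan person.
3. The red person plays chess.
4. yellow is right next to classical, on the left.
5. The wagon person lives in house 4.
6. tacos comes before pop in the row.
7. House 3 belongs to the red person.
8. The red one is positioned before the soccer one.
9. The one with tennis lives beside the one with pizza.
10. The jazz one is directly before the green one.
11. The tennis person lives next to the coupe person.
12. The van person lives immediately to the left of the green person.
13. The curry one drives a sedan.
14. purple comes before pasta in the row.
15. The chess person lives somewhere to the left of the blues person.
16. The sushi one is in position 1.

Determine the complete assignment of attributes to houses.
Solution:

House | Music | Color | Food | Vehicle | Sport
----------------------------------------------
  1   | jazz | yellow | sushi | van | tennis
  2   | classical | green | pizza | coupe | swimming
  3   | rock | red | curry | sedan | chess
  4   | blues | purple | tacos | wagon | soccer
  5   | pop | blue | pasta | truck | golf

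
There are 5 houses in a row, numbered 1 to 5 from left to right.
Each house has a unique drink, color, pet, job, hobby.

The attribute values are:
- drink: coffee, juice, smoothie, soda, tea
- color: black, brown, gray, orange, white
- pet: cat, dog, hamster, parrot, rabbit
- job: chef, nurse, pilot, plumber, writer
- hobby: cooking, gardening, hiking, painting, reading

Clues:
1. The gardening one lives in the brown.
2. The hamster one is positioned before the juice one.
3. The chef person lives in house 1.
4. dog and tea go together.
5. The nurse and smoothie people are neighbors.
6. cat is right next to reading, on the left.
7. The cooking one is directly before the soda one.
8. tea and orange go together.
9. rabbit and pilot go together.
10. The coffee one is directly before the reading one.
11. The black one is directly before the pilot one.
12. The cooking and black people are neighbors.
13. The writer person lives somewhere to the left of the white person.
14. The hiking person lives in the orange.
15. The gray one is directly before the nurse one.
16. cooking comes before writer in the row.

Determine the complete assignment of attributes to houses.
Solution:

House | Drink | Color | Pet | Job | Hobby
-----------------------------------------
  1   | coffee | gray | cat | chef | cooking
  2   | soda | black | hamster | nurse | reading
  3   | smoothie | brown | rabbit | pilot | gardening
  4   | tea | orange | dog | writer | hiking
  5   | juice | white | parrot | plumber | painting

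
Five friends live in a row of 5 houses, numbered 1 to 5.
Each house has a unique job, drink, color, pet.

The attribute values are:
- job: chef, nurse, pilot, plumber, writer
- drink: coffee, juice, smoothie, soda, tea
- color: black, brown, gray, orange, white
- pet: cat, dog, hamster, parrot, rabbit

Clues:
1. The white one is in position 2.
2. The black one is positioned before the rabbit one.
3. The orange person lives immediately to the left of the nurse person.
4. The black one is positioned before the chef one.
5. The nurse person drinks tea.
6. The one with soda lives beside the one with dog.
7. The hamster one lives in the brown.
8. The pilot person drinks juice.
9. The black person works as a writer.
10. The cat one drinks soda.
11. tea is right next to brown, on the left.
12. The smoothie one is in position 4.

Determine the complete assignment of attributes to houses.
Solution:

House | Job | Drink | Color | Pet
---------------------------------
  1   | plumber | soda | orange | cat
  2   | nurse | tea | white | dog
  3   | pilot | juice | brown | hamster
  4   | writer | smoothie | black | parrot
  5   | chef | coffee | gray | rabbit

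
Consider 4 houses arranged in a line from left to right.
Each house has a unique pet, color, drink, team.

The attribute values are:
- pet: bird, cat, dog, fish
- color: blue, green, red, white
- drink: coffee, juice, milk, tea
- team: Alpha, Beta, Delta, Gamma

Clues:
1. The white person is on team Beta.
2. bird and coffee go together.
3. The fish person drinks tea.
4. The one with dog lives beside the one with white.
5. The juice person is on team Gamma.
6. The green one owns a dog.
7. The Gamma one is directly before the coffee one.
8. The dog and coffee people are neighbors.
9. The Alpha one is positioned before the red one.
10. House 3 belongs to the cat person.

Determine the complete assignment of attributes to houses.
Solution:

House | Pet | Color | Drink | Team
----------------------------------
  1   | dog | green | juice | Gamma
  2   | bird | white | coffee | Beta
  3   | cat | blue | milk | Alpha
  4   | fish | red | tea | Delta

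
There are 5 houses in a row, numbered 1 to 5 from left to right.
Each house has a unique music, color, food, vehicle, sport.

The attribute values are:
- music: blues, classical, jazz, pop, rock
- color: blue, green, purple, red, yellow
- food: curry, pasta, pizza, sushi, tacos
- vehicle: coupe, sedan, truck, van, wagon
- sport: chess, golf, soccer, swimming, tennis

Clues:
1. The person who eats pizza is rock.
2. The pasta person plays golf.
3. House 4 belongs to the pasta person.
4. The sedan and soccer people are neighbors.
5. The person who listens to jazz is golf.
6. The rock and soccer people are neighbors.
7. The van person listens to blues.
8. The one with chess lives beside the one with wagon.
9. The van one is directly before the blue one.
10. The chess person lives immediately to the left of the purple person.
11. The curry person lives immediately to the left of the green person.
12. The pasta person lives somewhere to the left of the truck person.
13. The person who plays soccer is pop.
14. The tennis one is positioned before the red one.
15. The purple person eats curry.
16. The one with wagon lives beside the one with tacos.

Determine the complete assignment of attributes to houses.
Solution:

House | Music | Color | Food | Vehicle | Sport
----------------------------------------------
  1   | rock | yellow | pizza | sedan | chess
  2   | pop | purple | curry | wagon | soccer
  3   | blues | green | tacos | van | tennis
  4   | jazz | blue | pasta | coupe | golf
  5   | classical | red | sushi | truck | swimming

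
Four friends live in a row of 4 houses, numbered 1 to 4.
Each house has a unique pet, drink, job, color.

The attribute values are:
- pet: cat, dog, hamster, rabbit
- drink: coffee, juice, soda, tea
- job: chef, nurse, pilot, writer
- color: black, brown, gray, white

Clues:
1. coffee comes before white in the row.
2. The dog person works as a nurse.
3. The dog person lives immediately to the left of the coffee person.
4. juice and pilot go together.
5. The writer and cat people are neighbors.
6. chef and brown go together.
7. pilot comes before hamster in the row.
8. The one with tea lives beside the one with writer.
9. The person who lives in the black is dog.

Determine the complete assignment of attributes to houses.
Solution:

House | Pet | Drink | Job | Color
---------------------------------
  1   | dog | tea | nurse | black
  2   | rabbit | coffee | writer | gray
  3   | cat | juice | pilot | white
  4   | hamster | soda | chef | brown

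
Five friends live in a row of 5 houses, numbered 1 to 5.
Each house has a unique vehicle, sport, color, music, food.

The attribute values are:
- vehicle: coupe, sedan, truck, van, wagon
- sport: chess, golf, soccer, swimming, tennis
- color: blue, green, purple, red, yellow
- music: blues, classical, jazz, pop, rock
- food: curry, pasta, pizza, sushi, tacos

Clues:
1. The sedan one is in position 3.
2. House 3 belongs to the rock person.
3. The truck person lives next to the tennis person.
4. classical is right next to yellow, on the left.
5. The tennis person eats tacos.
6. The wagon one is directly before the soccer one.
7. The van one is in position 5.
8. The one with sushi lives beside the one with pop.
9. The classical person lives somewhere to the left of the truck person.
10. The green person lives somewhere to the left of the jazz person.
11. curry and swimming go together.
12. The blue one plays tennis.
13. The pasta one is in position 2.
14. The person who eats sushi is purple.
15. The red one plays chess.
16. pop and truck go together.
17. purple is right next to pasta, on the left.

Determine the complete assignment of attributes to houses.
Solution:

House | Vehicle | Sport | Color | Music | Food
----------------------------------------------
  1   | wagon | golf | purple | classical | sushi
  2   | truck | soccer | yellow | pop | pasta
  3   | sedan | tennis | blue | rock | tacos
  4   | coupe | swimming | green | blues | curry
  5   | van | chess | red | jazz | pizza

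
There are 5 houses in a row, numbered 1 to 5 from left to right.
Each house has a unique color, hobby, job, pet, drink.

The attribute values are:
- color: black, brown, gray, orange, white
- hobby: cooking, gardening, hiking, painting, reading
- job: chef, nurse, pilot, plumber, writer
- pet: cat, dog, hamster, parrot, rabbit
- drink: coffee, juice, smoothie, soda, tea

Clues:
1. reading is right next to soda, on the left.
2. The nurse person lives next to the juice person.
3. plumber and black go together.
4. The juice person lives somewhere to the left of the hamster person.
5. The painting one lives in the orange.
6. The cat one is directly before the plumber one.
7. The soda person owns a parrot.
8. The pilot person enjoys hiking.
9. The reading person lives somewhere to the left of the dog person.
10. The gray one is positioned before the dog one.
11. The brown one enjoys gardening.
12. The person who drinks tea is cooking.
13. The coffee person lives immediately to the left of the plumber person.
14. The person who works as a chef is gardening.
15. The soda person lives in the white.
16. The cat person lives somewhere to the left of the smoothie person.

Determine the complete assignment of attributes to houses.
Solution:

House | Color | Hobby | Job | Pet | Drink
-----------------------------------------
  1   | orange | painting | nurse | cat | coffee
  2   | black | reading | plumber | rabbit | juice
  3   | white | hiking | pilot | parrot | soda
  4   | gray | cooking | writer | hamster | tea
  5   | brown | gardening | chef | dog | smoothie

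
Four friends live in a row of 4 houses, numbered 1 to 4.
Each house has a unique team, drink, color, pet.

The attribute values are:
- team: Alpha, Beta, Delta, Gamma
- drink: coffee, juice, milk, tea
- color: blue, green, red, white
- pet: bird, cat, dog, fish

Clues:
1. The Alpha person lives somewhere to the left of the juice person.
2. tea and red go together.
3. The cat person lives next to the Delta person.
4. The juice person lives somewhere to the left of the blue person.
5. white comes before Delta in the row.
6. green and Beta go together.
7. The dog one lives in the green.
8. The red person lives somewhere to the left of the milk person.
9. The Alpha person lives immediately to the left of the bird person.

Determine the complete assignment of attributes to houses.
Solution:

House | Team | Drink | Color | Pet
----------------------------------
  1   | Alpha | coffee | white | cat
  2   | Delta | tea | red | bird
  3   | Beta | juice | green | dog
  4   | Gamma | milk | blue | fish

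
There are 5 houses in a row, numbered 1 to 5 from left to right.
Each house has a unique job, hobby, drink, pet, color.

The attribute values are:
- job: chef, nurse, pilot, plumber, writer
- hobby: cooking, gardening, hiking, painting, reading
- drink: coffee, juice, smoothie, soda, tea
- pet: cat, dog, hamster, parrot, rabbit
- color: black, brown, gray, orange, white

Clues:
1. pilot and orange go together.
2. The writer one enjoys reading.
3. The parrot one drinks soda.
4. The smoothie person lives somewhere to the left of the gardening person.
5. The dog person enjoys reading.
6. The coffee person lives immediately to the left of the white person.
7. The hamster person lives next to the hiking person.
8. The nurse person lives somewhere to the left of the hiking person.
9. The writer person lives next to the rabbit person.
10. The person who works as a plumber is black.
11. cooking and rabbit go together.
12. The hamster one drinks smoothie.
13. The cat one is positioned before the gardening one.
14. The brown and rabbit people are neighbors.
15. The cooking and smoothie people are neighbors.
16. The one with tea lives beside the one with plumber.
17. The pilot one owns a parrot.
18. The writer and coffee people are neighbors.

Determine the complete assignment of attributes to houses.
Solution:

House | Job | Hobby | Drink | Pet | Color
-----------------------------------------
  1   | writer | reading | tea | dog | brown
  2   | plumber | cooking | coffee | rabbit | black
  3   | nurse | painting | smoothie | hamster | white
  4   | chef | hiking | juice | cat | gray
  5   | pilot | gardening | soda | parrot | orange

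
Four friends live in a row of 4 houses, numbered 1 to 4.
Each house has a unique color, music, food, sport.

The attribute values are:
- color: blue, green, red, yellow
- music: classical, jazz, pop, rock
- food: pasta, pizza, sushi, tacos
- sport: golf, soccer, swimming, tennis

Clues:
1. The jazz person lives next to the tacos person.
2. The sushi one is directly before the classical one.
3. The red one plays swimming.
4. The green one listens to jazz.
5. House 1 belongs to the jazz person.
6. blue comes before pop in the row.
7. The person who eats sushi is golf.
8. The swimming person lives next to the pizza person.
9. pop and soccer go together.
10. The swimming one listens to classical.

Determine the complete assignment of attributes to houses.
Solution:

House | Color | Music | Food | Sport
------------------------------------
  1   | green | jazz | sushi | golf
  2   | red | classical | tacos | swimming
  3   | blue | rock | pizza | tennis
  4   | yellow | pop | pasta | soccer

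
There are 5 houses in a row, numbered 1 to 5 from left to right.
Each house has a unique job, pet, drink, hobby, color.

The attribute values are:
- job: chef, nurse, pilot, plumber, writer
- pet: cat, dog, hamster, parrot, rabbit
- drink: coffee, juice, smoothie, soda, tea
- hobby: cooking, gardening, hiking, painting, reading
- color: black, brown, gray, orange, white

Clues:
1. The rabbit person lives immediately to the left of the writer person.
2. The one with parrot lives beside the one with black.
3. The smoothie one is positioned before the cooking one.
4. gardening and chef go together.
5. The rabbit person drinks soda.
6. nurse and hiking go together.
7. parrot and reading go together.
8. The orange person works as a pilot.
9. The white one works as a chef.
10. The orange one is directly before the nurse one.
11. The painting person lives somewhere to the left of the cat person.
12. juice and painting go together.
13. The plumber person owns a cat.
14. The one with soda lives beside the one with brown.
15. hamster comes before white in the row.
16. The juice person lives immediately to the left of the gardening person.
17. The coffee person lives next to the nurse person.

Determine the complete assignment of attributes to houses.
Solution:

House | Job | Pet | Drink | Hobby | Color
-----------------------------------------
  1   | pilot | parrot | coffee | reading | orange
  2   | nurse | rabbit | soda | hiking | black
  3   | writer | hamster | juice | painting | brown
  4   | chef | dog | smoothie | gardening | white
  5   | plumber | cat | tea | cooking | gray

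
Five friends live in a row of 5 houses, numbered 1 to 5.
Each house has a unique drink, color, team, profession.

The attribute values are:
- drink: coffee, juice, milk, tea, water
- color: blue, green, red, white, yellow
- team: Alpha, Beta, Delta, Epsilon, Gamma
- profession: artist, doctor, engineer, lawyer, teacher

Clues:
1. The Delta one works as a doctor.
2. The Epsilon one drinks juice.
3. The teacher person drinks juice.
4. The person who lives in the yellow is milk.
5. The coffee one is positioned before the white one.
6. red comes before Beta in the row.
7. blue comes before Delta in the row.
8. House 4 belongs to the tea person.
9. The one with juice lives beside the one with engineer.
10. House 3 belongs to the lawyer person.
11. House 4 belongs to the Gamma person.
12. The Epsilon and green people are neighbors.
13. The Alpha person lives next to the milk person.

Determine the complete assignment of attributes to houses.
Solution:

House | Drink | Color | Team | Profession
-----------------------------------------
  1   | juice | red | Epsilon | teacher
  2   | coffee | green | Alpha | engineer
  3   | milk | yellow | Beta | lawyer
  4   | tea | blue | Gamma | artist
  5   | water | white | Delta | doctor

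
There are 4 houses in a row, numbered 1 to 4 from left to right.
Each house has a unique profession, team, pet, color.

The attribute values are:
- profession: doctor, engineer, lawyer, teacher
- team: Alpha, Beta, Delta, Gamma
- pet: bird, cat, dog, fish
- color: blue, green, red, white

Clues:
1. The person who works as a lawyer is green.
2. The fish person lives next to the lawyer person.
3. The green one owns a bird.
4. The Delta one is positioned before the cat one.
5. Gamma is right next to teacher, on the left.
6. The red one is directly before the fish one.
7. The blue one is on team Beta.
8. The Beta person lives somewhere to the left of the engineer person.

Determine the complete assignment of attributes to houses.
Solution:

House | Profession | Team | Pet | Color
---------------------------------------
  1   | doctor | Gamma | dog | red
  2   | teacher | Beta | fish | blue
  3   | lawyer | Delta | bird | green
  4   | engineer | Alpha | cat | white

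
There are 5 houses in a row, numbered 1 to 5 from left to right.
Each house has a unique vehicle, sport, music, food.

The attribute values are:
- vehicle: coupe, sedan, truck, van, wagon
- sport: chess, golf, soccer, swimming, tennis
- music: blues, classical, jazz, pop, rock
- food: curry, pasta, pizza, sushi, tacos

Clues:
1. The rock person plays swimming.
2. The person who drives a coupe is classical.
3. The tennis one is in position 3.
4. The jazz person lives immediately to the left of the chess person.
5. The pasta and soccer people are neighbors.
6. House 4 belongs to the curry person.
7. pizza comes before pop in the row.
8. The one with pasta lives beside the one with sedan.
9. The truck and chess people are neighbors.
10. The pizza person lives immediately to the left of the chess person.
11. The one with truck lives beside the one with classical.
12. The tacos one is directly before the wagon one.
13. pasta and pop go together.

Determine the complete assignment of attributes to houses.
Solution:

House | Vehicle | Sport | Music | Food
--------------------------------------
  1   | truck | golf | jazz | pizza
  2   | coupe | chess | classical | tacos
  3   | wagon | tennis | pop | pasta
  4   | sedan | soccer | blues | curry
  5   | van | swimming | rock | sushi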